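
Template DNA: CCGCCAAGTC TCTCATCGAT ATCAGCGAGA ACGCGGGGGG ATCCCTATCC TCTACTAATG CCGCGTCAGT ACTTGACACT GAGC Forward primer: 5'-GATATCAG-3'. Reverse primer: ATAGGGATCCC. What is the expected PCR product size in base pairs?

Scanning the template, GATATCAG occurs at positions 18–25; this primer anneals to the bottom strand there with its 3' end pointing downstream.
Reverse complement of the reverse primer: GGGATCCCTAT. This occurs on the top strand at positions 38–48.
Amplicon spans positions 18–48: 31 bp.

31 bp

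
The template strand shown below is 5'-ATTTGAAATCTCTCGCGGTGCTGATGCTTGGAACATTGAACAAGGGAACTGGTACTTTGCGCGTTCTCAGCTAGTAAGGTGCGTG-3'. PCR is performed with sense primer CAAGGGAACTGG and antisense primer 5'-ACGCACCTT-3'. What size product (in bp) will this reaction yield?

44 bp

Scanning the template, CAAGGGAACTGG occurs at positions 41–52; this primer anneals to the bottom strand there with its 3' end pointing downstream.
Reverse complement of the reverse primer: AAGGTGCGT. This occurs on the top strand at positions 76–84.
Product length = (reverse-primer end) − (forward-primer start) + 1 = 84 − 41 + 1 = 44 bp.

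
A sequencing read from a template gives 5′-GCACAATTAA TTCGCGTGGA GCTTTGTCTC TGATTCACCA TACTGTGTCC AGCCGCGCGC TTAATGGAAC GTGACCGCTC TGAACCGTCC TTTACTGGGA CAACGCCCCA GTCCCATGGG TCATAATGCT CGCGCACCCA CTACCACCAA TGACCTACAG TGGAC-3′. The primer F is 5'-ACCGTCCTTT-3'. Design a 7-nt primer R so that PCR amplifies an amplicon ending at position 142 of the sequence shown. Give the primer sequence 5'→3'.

5'-AGTGGGT-3'

The forward primer binds at positions 84–93; the product's 3' end on the top strand is position 142.
The reverse primer anneals to the top strand over positions 136–142, i.e. to ACCCACT.
Its sequence written 5'→3' is the reverse complement: AGTGGGT.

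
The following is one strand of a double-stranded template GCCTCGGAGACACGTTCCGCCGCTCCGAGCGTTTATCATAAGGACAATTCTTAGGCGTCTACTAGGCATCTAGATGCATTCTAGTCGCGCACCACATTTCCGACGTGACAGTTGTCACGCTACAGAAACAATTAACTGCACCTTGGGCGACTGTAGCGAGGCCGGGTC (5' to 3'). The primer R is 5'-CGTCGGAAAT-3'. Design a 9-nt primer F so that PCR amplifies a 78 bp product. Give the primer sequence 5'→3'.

5'-AGCGTTTAT-3'

The reverse primer's reverse complement ATTTCCGACG matches the template at positions 96–105, so the product ends at position 105.
A 78 bp product then starts at position 105 − 78 + 1 = 28.
The forward primer is identical to the top strand there: AGCGTTTAT.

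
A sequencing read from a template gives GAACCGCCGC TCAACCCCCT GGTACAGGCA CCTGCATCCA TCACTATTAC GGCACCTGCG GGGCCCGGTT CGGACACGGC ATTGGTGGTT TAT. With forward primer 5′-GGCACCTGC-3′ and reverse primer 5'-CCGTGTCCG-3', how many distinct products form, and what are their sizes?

Two products: 53 bp, 29 bp

The forward primer GGCACCTGC matches the top strand at positions 27–35, 51–59.
The reverse primer's reverse complement is CGGACACGG, matching at positions 71–79.
Each forward site pairs with the reverse site to give a product ending at position 79: sizes 53, 29 bp.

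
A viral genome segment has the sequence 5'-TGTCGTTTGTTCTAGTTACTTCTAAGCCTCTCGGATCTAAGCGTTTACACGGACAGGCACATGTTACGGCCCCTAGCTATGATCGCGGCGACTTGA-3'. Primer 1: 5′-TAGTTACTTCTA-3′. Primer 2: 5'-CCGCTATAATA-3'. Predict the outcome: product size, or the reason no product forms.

No product — primer 2 has no binding site in the template.

Primer 2 (CCGCTATAATA) does not match the top strand, and its reverse complement TATTATAGCGG does not match either.
With no annealing site for primer 2, no amplification occurs.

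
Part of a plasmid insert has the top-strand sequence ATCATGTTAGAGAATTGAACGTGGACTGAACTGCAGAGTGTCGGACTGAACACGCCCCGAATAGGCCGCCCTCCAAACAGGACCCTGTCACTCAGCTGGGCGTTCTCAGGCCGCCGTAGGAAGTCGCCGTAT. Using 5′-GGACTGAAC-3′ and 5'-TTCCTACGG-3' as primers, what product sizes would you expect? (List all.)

100 bp, 80 bp

The forward primer GGACTGAAC matches the top strand at positions 23–31, 43–51.
The reverse primer's reverse complement is CCGTAGGAA, matching at positions 114–122.
Each forward site pairs with the reverse site to give a product ending at position 122: sizes 100, 80 bp.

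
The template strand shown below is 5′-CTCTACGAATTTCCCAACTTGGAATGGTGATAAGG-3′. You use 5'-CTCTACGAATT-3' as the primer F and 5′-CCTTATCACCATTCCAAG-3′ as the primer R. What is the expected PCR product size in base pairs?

Scanning the template, CTCTACGAATT occurs at positions 1–11; this primer anneals to the bottom strand there with its 3' end pointing downstream.
The reverse primer's reverse complement is CTTGGAATGGTGATAAGG, which matches the template at positions 18–35.
Product length = (reverse-primer end) − (forward-primer start) + 1 = 35 − 1 + 1 = 35 bp.

35 bp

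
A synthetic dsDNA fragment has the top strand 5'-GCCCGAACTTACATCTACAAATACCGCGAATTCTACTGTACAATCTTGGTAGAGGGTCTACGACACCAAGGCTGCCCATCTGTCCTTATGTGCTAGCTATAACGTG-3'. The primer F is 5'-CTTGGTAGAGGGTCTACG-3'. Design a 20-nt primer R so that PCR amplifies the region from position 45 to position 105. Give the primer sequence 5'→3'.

The product's 3' end on the top strand is position 105.
The reverse primer anneals to the top strand over positions 86–105, i.e. to TTATGTGCTAGCTATAACGT.
Its sequence written 5'→3' is the reverse complement: ACGTTATAGCTAGCACATAA.

5'-ACGTTATAGCTAGCACATAA-3'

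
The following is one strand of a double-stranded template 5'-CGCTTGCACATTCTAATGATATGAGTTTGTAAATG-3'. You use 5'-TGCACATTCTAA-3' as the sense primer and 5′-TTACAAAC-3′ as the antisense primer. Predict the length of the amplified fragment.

Scanning the template, TGCACATTCTAA occurs at positions 5–16; this primer anneals to the bottom strand there with its 3' end pointing downstream.
Reverse complement of the reverse primer: GTTTGTAA. This occurs on the top strand at positions 25–32.
Amplicon spans positions 5–32: 28 bp.

28 bp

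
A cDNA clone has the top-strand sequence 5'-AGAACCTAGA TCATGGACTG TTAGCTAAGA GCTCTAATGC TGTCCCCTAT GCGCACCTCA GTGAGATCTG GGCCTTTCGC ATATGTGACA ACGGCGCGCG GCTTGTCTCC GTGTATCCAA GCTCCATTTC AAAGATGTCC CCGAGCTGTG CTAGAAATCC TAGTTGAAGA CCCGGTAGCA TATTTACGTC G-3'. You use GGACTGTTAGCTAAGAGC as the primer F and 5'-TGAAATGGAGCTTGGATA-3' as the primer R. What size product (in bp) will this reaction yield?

117 bp

Scanning the template, GGACTGTTAGCTAAGAGC occurs at positions 15–32; this primer anneals to the bottom strand there with its 3' end pointing downstream.
Taking the reverse complement of TGAAATGGAGCTTGGATA gives TATCCAAGCTCCATTTCA, found at positions 114–131 on the template; the primer anneals here to the top strand with its 3' end pointing upstream.
The product runs from position 15 to position 131, so its length is 131 − 15 + 1 = 117 bp.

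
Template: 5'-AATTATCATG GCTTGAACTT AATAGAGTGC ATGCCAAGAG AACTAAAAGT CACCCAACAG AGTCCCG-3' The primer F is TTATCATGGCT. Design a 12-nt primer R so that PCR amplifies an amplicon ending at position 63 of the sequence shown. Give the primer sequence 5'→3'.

5'-ACTCTGTTGGGT-3'

The forward primer binds at positions 3–13; the product's 3' end on the top strand is position 63.
The reverse primer anneals to the top strand over positions 52–63, i.e. to ACCCAACAGAGT.
Its sequence written 5'→3' is the reverse complement: ACTCTGTTGGGT.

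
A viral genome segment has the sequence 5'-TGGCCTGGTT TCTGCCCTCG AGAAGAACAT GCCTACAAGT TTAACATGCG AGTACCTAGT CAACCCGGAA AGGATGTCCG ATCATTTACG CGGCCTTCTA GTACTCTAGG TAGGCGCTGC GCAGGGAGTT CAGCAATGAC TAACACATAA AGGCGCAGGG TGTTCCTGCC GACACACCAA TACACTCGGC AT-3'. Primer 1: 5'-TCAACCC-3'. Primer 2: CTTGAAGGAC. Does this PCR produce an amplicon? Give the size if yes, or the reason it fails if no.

Primer 2 (CTTGAAGGAC) does not match the top strand, and its reverse complement GTCCTTCAAG does not match either.
With no annealing site for primer 2, no amplification occurs.

No product — primer 2 has no binding site in the template.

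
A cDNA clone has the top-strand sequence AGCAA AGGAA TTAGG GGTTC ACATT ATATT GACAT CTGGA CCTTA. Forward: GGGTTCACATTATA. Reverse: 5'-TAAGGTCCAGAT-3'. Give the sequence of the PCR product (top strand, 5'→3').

The forward primer matches the template at positions 15–28.
Reverse complement of the reverse primer: ATCTGGACCTTA. This occurs on the top strand at positions 34–45.
The product is the template from position 15 through 45 (31 bp).

5'-GGGTTCACATTATATTGACATCTGGACCTTA-3'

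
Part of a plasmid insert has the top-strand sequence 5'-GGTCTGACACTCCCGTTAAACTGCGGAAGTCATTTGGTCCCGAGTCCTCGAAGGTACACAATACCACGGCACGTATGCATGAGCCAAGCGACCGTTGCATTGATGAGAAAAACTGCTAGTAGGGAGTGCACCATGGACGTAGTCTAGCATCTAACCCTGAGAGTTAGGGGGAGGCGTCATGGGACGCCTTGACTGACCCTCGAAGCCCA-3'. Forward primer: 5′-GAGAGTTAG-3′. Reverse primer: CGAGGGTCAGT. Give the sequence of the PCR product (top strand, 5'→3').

5'-GAGAGTTAGGGGGAGGCGTCATGGGACGCCTTGACTGACCCTCG-3'

The forward primer matches the template at positions 159–167.
The reverse primer's reverse complement is ACTGACCCTCG, which matches the template at positions 192–202.
The product is the template from position 159 through 202 (44 bp).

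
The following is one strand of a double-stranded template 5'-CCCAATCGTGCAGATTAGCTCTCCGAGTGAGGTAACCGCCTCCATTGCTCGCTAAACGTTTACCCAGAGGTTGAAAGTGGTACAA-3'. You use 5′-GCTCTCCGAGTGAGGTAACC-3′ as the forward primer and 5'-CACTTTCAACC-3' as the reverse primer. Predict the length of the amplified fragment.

The forward primer matches the template at positions 18–37.
Reverse complement of the reverse primer: GGTTGAAAGTG. This occurs on the top strand at positions 69–79.
Product length = (reverse-primer end) − (forward-primer start) + 1 = 79 − 18 + 1 = 62 bp.

62 bp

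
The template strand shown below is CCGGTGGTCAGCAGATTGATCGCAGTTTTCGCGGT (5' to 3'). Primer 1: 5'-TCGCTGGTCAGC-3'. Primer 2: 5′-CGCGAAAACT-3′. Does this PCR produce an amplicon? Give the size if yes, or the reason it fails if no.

Primer 1 (TCGCTGGTCAGC) does not match the top strand, and its reverse complement GCTGACCAGCGA does not match either.
With no annealing site for primer 1, no amplification occurs.

No product — primer 1 has no binding site in the template.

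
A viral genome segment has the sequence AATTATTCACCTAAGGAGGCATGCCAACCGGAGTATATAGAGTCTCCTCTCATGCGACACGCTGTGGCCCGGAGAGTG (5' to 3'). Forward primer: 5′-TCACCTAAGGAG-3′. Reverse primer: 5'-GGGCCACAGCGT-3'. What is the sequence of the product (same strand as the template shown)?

Scanning the template, TCACCTAAGGAG occurs at positions 7–18; this primer anneals to the bottom strand there with its 3' end pointing downstream.
Reverse complement of the reverse primer: ACGCTGTGGCCC. This occurs on the top strand at positions 59–70.
The product is the template from position 7 through 70 (64 bp).

5'-TCACCTAAGGAGGCATGCCAACCGGAGTATATAGAGTCTCCTCTCATGCGACACGCTGTGGCCC-3'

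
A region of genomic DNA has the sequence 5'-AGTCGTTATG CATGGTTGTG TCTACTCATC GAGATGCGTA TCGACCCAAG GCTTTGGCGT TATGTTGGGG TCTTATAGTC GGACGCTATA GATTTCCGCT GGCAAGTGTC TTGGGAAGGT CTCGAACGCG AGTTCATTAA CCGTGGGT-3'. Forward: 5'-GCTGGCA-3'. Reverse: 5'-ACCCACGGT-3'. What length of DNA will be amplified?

51 bp

Forward primer GCTGGCA is found on the top strand at positions 98–104.
The reverse primer's reverse complement is ACCGTGGGT, which matches the template at positions 140–148.
Amplicon spans positions 98–148: 51 bp.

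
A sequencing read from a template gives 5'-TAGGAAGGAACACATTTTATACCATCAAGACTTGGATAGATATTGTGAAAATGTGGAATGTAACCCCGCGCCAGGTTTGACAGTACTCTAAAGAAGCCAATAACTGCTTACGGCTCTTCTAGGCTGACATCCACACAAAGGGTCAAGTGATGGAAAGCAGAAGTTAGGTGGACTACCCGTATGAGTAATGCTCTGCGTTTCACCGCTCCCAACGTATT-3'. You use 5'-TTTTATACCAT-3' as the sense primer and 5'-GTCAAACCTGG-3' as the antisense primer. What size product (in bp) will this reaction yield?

Scanning the template, TTTTATACCAT occurs at positions 15–25; this primer anneals to the bottom strand there with its 3' end pointing downstream.
Reverse complement of the reverse primer: CCAGGTTTGAC. This occurs on the top strand at positions 71–81.
Product length = (reverse-primer end) − (forward-primer start) + 1 = 81 − 15 + 1 = 67 bp.

67 bp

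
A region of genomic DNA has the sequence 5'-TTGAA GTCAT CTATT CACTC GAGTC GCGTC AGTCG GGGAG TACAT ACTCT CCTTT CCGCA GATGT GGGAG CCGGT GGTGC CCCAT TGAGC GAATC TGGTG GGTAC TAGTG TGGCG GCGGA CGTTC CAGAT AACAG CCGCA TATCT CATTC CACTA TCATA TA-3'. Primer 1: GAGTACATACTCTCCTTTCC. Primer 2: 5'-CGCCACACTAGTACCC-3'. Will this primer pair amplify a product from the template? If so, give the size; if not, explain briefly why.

Yes — a 78 bp product.

Primer 1 (GAGTACATACTCTCCTTTCC) matches the top strand at positions 38–57; it acts as a forward primer.
Primer 2's reverse complement is GGGTACTAGTGTGGCG, matching the top strand at positions 100–115; it acts as a reverse primer.
The 3' ends face each other across positions 38–115, giving a 78 bp product.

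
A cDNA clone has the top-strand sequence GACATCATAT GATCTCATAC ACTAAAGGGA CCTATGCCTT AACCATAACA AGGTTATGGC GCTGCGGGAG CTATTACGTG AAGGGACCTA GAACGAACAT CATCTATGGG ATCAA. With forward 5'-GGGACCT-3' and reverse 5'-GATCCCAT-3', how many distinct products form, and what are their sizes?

Two products: 87 bp, 31 bp

The forward primer GGGACCT matches the top strand at positions 27–33, 83–89.
The reverse primer's reverse complement is ATGGGATC, matching at positions 106–113.
Each forward site pairs with the reverse site to give a product ending at position 113: sizes 87, 31 bp.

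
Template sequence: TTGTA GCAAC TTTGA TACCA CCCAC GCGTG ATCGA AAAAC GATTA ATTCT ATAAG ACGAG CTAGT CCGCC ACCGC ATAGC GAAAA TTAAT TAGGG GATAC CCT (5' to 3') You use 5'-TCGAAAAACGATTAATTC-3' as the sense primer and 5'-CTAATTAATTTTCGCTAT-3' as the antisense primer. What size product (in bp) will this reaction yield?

62 bp

The forward primer matches the template at positions 32–49.
The reverse primer's reverse complement is ATAGCGAAAATTAATTAG, which matches the template at positions 76–93.
The product runs from position 32 to position 93, so its length is 93 − 32 + 1 = 62 bp.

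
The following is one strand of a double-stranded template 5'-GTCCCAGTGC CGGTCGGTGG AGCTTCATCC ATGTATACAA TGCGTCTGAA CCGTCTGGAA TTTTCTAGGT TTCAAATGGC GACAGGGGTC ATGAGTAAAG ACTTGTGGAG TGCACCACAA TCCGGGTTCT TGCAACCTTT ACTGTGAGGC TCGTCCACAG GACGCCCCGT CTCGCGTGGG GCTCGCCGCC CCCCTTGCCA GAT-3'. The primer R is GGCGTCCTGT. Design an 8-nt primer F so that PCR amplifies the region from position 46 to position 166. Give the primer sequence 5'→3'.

The reverse primer's reverse complement ACAGGACGCC matches the template at positions 157–166; the product starts at position 46.
The forward primer is identical to the top strand over positions 46–53: CTGAACCG.

5'-CTGAACCG-3'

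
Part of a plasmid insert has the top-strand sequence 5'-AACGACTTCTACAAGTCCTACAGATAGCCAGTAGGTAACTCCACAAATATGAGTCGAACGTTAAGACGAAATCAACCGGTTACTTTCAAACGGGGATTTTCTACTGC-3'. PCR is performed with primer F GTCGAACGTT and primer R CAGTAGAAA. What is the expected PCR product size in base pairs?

Forward primer GTCGAACGTT is found on the top strand at positions 53–62.
Reverse complement of the reverse primer: TTTCTACTG. This occurs on the top strand at positions 98–106.
Product length = (reverse-primer end) − (forward-primer start) + 1 = 106 − 53 + 1 = 54 bp.

54 bp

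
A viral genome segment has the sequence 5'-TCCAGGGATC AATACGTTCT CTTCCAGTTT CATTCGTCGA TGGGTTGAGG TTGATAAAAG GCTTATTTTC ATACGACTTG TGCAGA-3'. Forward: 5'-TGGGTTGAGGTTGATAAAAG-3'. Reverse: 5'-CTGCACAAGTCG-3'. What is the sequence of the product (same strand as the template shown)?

5'-TGGGTTGAGGTTGATAAAAGGCTTATTTTCATACGACTTGTGCAG-3'

Scanning the template, TGGGTTGAGGTTGATAAAAG occurs at positions 41–60; this primer anneals to the bottom strand there with its 3' end pointing downstream.
Taking the reverse complement of CTGCACAAGTCG gives CGACTTGTGCAG, found at positions 74–85 on the template; the primer anneals here to the top strand with its 3' end pointing upstream.
The product is the template from position 41 through 85 (45 bp).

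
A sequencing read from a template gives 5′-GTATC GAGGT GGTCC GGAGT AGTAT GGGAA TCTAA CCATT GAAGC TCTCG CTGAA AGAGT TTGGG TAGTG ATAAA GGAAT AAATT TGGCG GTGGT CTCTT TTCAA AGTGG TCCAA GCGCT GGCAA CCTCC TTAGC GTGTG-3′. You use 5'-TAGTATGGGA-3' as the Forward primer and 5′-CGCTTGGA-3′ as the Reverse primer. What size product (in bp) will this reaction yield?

Forward primer TAGTATGGGA is found on the top strand at positions 20–29.
Reverse complement of the reverse primer: TCCAAGCG. This occurs on the top strand at positions 111–118.
The product runs from position 20 to position 118, so its length is 118 − 20 + 1 = 99 bp.

99 bp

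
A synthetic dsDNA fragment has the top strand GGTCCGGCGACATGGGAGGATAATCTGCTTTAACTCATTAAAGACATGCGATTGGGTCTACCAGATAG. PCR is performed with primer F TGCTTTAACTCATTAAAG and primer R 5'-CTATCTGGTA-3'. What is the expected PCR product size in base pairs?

The forward primer matches the template at positions 26–43.
Reverse complement of the reverse primer: TACCAGATAG. This occurs on the top strand at positions 59–68.
Amplicon spans positions 26–68: 43 bp.

43 bp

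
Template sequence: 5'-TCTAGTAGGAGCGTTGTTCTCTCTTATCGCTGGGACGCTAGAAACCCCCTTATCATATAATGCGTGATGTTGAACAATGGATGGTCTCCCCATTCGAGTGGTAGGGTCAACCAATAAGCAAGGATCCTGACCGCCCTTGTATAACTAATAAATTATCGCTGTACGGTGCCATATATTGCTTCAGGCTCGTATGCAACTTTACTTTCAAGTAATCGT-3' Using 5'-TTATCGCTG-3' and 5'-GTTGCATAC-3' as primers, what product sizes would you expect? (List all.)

174 bp, 45 bp

The forward primer TTATCGCTG matches the top strand at positions 24–32, 153–161.
The reverse primer's reverse complement is GTATGCAAC, matching at positions 189–197.
Each forward site pairs with the reverse site to give a product ending at position 197: sizes 174, 45 bp.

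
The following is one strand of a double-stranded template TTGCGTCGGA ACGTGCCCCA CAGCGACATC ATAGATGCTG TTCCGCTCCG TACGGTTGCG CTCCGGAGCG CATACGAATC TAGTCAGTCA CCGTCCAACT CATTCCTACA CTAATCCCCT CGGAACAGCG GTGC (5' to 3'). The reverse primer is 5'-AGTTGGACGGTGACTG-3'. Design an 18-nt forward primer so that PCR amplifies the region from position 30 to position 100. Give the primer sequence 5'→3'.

The reverse primer's reverse complement CAGTCACCGTCCAACT matches the template at positions 85–100; the product starts at position 30.
The forward primer is identical to the top strand over positions 30–47: CATAGATGCTGTTCCGCT.

5'-CATAGATGCTGTTCCGCT-3'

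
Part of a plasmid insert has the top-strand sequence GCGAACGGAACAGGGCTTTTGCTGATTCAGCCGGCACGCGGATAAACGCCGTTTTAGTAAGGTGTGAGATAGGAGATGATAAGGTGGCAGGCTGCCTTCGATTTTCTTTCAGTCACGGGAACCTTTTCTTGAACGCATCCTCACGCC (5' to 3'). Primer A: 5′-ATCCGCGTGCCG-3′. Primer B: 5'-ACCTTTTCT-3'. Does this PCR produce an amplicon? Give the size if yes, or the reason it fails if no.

No product — the primers' 3' ends point away from each other.

Primer A (ATCCGCGTGCCG) has reverse complement CGGCACGCGGAT, which matches the top strand at positions 32–43; primer A anneals to the top strand there with its 3' end pointing upstream toward position 32.
Primer B (ACCTTTTCT) matches the top strand directly at positions 121–129; it anneals to the bottom strand with its 3' end pointing downstream toward position 129.
The 3' ends diverge (primer A extends toward position 1, primer B toward position 147), so the primers never converge on a shared product.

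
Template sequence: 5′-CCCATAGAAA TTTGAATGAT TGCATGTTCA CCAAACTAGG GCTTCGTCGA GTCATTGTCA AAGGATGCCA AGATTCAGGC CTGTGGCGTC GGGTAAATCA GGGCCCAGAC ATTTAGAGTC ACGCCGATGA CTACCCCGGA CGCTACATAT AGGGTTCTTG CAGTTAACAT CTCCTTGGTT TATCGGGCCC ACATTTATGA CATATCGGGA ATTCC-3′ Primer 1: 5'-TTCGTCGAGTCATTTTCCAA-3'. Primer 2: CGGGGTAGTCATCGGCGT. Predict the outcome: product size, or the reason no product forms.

No product — primer 1 has no binding site in the template.

Primer 1 (TTCGTCGAGTCATTTTCCAA) does not match the top strand, and its reverse complement TTGGAAAATGACTCGACGAA does not match either.
With no annealing site for primer 1, no amplification occurs.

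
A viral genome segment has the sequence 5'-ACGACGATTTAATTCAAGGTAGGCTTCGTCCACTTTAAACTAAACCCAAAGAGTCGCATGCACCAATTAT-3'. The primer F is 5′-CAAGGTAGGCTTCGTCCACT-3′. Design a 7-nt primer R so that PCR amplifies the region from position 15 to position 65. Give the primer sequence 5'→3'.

The product's 3' end on the top strand is position 65.
The reverse primer anneals to the top strand over positions 59–65, i.e. to TGCACCA.
Its sequence written 5'→3' is the reverse complement: TGGTGCA.

5'-TGGTGCA-3'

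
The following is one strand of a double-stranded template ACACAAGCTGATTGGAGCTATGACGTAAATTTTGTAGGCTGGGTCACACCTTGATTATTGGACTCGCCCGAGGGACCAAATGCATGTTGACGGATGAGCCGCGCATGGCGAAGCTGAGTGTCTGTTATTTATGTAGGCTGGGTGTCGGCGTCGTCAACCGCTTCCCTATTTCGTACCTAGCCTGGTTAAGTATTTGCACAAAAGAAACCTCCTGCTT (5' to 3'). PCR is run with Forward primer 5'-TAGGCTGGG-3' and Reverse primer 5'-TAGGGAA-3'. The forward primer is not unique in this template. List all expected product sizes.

134 bp, 35 bp

The forward primer TAGGCTGGG matches the top strand at positions 35–43, 134–142.
The reverse primer's reverse complement is TTCCCTA, matching at positions 162–168.
Each forward site pairs with the reverse site to give a product ending at position 168: sizes 134, 35 bp.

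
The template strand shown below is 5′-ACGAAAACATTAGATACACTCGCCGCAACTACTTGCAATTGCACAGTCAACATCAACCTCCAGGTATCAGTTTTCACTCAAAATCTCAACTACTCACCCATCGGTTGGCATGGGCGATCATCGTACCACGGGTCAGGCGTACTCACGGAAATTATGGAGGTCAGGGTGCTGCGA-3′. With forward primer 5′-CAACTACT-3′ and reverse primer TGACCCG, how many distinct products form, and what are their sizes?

Two products: 110 bp, 49 bp

The forward primer CAACTACT matches the top strand at positions 26–33, 87–94.
The reverse primer's reverse complement is CGGGTCA, matching at positions 129–135.
Each forward site pairs with the reverse site to give a product ending at position 135: sizes 110, 49 bp.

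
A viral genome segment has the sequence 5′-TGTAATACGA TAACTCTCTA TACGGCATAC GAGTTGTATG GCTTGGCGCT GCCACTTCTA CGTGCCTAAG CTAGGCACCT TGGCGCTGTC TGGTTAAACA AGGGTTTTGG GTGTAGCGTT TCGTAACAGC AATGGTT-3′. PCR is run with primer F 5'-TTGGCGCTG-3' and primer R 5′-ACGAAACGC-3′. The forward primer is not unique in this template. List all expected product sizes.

The forward primer TTGGCGCTG matches the top strand at positions 43–51, 80–88.
The reverse primer's reverse complement is GCGTTTCGT, matching at positions 116–124.
Each forward site pairs with the reverse site to give a product ending at position 124: sizes 82, 45 bp.

82 bp, 45 bp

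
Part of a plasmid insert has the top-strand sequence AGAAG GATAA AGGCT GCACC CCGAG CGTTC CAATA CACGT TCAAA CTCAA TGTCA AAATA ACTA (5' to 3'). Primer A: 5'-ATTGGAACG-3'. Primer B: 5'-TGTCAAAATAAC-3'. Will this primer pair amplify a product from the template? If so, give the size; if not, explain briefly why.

Primer A (ATTGGAACG) has reverse complement CGTTCCAAT, which matches the top strand at positions 26–34; primer A anneals to the top strand there with its 3' end pointing upstream toward position 26.
Primer B (TGTCAAAATAAC) matches the top strand directly at positions 51–62; it anneals to the bottom strand with its 3' end pointing downstream toward position 62.
The 3' ends diverge (primer A extends toward position 1, primer B toward position 64), so the primers never converge on a shared product.

No product — the primers' 3' ends point away from each other.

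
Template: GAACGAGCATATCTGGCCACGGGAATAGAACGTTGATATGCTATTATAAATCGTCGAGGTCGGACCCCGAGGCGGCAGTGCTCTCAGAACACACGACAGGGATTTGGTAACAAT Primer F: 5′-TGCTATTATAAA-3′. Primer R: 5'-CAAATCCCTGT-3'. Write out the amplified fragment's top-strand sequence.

The forward primer matches the template at positions 39–50.
The reverse primer's reverse complement is ACAGGGATTTG, which matches the template at positions 96–106.
The product is the template from position 39 through 106 (68 bp).

5'-TGCTATTATAAATCGTCGAGGTCGGACCCCGAGGCGGCAGTGCTCTCAGAACACACGACAGGGATTTG-3'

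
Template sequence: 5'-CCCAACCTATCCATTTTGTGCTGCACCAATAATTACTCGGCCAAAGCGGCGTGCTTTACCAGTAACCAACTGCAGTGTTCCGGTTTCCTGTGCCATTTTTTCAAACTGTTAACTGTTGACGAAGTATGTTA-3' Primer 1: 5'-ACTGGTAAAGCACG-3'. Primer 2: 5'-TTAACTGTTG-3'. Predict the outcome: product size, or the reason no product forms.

Primer 1 (ACTGGTAAAGCACG) has reverse complement CGTGCTTTACCAGT, which matches the top strand at positions 50–63; primer 1 anneals to the top strand there with its 3' end pointing upstream toward position 50.
Primer 2 (TTAACTGTTG) matches the top strand directly at positions 109–118; it anneals to the bottom strand with its 3' end pointing downstream toward position 118.
The 3' ends diverge (primer 1 extends toward position 1, primer 2 toward position 131), so the primers never converge on a shared product.

No product — the primers' 3' ends point away from each other.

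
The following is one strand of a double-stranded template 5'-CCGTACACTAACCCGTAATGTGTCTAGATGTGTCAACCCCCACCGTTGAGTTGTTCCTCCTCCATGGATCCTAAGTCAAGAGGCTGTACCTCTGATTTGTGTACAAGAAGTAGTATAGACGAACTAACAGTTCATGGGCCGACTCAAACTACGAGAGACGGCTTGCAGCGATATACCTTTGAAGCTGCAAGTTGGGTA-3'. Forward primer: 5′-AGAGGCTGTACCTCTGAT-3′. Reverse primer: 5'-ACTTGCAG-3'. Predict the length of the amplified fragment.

114 bp

Forward primer AGAGGCTGTACCTCTGAT is found on the top strand at positions 79–96.
The reverse primer's reverse complement is CTGCAAGT, which matches the template at positions 185–192.
Amplicon spans positions 79–192: 114 bp.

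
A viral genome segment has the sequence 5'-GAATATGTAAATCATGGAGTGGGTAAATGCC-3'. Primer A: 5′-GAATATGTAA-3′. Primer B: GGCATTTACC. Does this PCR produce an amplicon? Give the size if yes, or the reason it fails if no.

Primer A (GAATATGTAA) matches the top strand at positions 1–10; it acts as a forward primer.
Primer B's reverse complement is GGTAAATGCC, matching the top strand at positions 22–31; it acts as a reverse primer.
The 3' ends face each other across positions 1–31, giving a 31 bp product.

Yes — a 31 bp product.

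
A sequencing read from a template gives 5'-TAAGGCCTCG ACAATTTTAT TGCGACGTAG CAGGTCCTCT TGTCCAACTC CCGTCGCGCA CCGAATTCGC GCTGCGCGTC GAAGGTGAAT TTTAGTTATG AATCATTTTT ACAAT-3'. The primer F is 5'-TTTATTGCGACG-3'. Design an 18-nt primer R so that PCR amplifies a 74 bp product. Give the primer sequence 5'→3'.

The forward primer binds at positions 16–27, so a 74 bp product ends at position 16 + 74 − 1 = 89.
The reverse primer anneals to the top strand over positions 72–89, i.e. to CTGCGCGTCGAAGGTGAA.
Its sequence written 5'→3' is the reverse complement: TTCACCTTCGACGCGCAG.

5'-TTCACCTTCGACGCGCAG-3'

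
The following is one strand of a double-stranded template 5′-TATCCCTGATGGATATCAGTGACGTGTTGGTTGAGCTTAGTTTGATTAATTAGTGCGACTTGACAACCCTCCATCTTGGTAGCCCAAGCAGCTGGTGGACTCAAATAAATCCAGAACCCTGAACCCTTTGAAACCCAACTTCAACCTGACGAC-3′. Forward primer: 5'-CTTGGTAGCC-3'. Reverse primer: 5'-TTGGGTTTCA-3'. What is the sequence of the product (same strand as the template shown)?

The forward primer matches the template at positions 75–84.
Taking the reverse complement of TTGGGTTTCA gives TGAAACCCAA, found at positions 129–138 on the template; the primer anneals here to the top strand with its 3' end pointing upstream.
The product is the template from position 75 through 138 (64 bp).

5'-CTTGGTAGCCCAAGCAGCTGGTGGACTCAAATAAATCCAGAACCCTGAACCCTTTGAAACCCAA-3'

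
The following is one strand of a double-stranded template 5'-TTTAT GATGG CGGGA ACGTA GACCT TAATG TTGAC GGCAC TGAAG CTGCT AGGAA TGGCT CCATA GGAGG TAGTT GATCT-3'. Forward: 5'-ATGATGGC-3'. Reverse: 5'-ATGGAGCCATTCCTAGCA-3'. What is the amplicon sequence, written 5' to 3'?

5'-ATGATGGCGGGAACGTAGACCTTAATGTTGACGGCACTGAAGCTGCTAGGAATGGCTCCAT-3'

Scanning the template, ATGATGGC occurs at positions 4–11; this primer anneals to the bottom strand there with its 3' end pointing downstream.
Reverse complement of the reverse primer: TGCTAGGAATGGCTCCAT. This occurs on the top strand at positions 47–64.
The product is the template from position 4 through 64 (61 bp).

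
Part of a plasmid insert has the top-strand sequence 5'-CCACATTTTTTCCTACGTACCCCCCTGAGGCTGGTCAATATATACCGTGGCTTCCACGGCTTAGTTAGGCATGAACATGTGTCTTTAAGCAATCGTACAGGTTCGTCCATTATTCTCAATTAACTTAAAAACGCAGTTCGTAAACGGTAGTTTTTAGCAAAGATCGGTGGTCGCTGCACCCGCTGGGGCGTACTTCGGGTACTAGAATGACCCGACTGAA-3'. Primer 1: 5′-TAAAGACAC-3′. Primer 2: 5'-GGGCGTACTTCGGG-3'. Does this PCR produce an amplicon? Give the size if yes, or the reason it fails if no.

No product — the primers' 3' ends point away from each other.

Primer 1 (TAAAGACAC) has reverse complement GTGTCTTTA, which matches the top strand at positions 79–87; primer 1 anneals to the top strand there with its 3' end pointing upstream toward position 79.
Primer 2 (GGGCGTACTTCGGG) matches the top strand directly at positions 186–199; it anneals to the bottom strand with its 3' end pointing downstream toward position 199.
The 3' ends diverge (primer 1 extends toward position 1, primer 2 toward position 220), so the primers never converge on a shared product.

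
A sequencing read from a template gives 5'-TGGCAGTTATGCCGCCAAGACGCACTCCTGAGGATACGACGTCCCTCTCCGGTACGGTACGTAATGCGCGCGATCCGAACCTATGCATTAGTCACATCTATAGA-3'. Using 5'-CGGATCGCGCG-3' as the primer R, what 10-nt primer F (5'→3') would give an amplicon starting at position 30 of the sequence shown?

5'-GAGGATACGA-3'

The reverse primer's reverse complement CGCGCGATCCG matches the template at positions 67–77; the product starts at position 30.
The forward primer is identical to the top strand over positions 30–39: GAGGATACGA.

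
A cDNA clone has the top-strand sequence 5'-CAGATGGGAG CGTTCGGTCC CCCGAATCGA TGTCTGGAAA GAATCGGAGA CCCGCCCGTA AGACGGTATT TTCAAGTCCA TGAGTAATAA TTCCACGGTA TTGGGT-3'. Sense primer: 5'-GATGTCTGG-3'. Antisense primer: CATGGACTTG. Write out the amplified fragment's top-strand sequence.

Scanning the template, GATGTCTGG occurs at positions 29–37; this primer anneals to the bottom strand there with its 3' end pointing downstream.
The reverse primer's reverse complement is CAAGTCCATG, which matches the template at positions 73–82.
The product is the template from position 29 through 82 (54 bp).

5'-GATGTCTGGAAAGAATCGGAGACCCGCCCGTAAGACGGTATTTTCAAGTCCATG-3'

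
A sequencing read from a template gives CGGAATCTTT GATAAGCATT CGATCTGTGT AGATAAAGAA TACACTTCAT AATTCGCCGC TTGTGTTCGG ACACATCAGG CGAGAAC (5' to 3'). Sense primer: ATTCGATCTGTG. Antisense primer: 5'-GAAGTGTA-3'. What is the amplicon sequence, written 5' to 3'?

Forward primer ATTCGATCTGTG is found on the top strand at positions 18–29.
Reverse complement of the reverse primer: TACACTTC. This occurs on the top strand at positions 41–48.
The product is the template from position 18 through 48 (31 bp).

5'-ATTCGATCTGTGTAGATAAAGAATACACTTC-3'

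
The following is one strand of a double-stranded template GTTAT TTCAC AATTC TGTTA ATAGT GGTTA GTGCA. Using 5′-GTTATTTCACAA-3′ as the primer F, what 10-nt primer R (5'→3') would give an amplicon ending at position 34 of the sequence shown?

The forward primer binds at positions 1–12; the product's 3' end on the top strand is position 34.
The reverse primer anneals to the top strand over positions 25–34, i.e. to TGGTTAGTGC.
Its sequence written 5'→3' is the reverse complement: GCACTAACCA.

5'-GCACTAACCA-3'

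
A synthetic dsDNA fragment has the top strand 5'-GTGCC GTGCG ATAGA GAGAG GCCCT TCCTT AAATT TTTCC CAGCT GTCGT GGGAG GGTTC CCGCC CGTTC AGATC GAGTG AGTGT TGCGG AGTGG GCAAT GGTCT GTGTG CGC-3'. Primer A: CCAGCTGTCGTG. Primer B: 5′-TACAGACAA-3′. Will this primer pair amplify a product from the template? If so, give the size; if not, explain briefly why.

Primer B (TACAGACAA) does not match the top strand, and its reverse complement TTGTCTGTA does not match either.
With no annealing site for primer B, no amplification occurs.

No product — primer B has no binding site in the template.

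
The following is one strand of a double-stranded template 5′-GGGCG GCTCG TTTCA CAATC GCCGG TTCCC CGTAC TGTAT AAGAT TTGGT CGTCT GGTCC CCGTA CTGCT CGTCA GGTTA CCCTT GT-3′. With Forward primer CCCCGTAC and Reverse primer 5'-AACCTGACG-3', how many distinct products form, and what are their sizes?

The forward primer CCCCGTAC matches the top strand at positions 28–35, 59–66.
The reverse primer's reverse complement is CGTCAGGTT, matching at positions 71–79.
Each forward site pairs with the reverse site to give a product ending at position 79: sizes 52, 21 bp.

Two products: 52 bp, 21 bp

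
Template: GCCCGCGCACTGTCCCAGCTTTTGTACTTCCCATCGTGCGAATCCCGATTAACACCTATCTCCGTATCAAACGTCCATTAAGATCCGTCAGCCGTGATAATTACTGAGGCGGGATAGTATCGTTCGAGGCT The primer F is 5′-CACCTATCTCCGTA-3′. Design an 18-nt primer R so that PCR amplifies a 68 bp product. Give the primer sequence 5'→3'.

5'-ATACTATCCCGCCTCAGT-3'

The forward primer binds at positions 53–66, so a 68 bp product ends at position 53 + 68 − 1 = 120.
The reverse primer anneals to the top strand over positions 103–120, i.e. to ACTGAGGCGGGATAGTAT.
Its sequence written 5'→3' is the reverse complement: ATACTATCCCGCCTCAGT.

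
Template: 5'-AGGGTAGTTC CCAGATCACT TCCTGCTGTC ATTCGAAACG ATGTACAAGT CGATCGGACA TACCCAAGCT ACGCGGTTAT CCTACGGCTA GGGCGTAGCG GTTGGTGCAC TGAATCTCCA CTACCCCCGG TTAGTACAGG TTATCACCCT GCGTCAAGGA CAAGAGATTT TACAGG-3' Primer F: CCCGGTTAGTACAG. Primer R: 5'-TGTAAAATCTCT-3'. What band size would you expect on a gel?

The forward primer matches the template at positions 126–139.
The reverse primer's reverse complement is AGAGATTTTACA, which matches the template at positions 163–174.
The product runs from position 126 to position 174, so its length is 174 − 126 + 1 = 49 bp.

49 bp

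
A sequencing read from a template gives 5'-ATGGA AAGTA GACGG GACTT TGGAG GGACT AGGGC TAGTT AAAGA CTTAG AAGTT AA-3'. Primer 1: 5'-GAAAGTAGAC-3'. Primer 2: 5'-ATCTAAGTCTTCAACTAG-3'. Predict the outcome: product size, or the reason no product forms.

No product — primer 2 has no binding site in the template.

Primer 2 (ATCTAAGTCTTCAACTAG) does not match the top strand, and its reverse complement CTAGTTGAAGACTTAGAT does not match either.
With no annealing site for primer 2, no amplification occurs.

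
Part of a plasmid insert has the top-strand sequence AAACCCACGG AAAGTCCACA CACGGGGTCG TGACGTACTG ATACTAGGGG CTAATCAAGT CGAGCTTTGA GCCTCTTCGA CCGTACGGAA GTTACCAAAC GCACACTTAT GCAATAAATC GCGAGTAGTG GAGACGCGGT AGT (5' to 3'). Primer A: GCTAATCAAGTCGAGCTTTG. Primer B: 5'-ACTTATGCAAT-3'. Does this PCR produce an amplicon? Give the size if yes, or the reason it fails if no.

No product — both primers anneal to the same strand and extend in the same direction.

Primer A (GCTAATCAAGTCGAGCTTTG) matches the top strand at positions 50–69 (3' end points downstream).
Primer B (ACTTATGCAAT) also matches the top strand directly, at positions 105–115 — its reverse complement ATTGCATAAGT is not present.
Both primers anneal to the bottom strand with 3' ends pointing the same way, so neither can prime synthesis back toward the other.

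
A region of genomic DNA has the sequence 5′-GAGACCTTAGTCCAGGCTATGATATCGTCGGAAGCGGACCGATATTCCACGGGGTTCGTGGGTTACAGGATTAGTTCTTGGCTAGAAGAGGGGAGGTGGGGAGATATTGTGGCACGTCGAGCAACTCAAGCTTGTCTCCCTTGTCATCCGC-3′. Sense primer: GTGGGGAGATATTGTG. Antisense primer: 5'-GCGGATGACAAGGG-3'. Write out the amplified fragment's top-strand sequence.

Scanning the template, GTGGGGAGATATTGTG occurs at positions 96–111; this primer anneals to the bottom strand there with its 3' end pointing downstream.
Reverse complement of the reverse primer: CCCTTGTCATCCGC. This occurs on the top strand at positions 138–151.
The product is the template from position 96 through 151 (56 bp).

5'-GTGGGGAGATATTGTGGCACGTCGAGCAACTCAAGCTTGTCTCCCTTGTCATCCGC-3'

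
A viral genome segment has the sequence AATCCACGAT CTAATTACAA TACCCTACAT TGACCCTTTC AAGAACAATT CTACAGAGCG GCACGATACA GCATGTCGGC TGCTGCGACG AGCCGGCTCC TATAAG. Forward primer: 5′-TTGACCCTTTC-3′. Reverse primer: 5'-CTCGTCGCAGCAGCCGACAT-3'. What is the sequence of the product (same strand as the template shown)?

Scanning the template, TTGACCCTTTC occurs at positions 30–40; this primer anneals to the bottom strand there with its 3' end pointing downstream.
The reverse primer's reverse complement is ATGTCGGCTGCTGCGACGAG, which matches the template at positions 73–92.
The product is the template from position 30 through 92 (63 bp).

5'-TTGACCCTTTCAAGAACAATTCTACAGAGCGGCACGATACAGCATGTCGGCTGCTGCGACGAG-3'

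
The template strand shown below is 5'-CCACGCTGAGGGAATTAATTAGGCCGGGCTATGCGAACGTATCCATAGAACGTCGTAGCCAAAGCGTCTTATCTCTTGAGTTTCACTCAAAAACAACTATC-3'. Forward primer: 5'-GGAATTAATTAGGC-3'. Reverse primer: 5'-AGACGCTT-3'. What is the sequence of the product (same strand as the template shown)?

5'-GGAATTAATTAGGCCGGGCTATGCGAACGTATCCATAGAACGTCGTAGCCAAAGCGTCT-3'

The forward primer matches the template at positions 11–24.
The reverse primer's reverse complement is AAGCGTCT, which matches the template at positions 62–69.
The product is the template from position 11 through 69 (59 bp).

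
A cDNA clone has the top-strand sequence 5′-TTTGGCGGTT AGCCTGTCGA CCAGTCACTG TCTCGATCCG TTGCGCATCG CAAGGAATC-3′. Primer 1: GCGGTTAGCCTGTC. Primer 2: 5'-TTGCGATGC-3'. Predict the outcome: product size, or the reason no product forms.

Yes — a 49 bp product.

Primer 1 (GCGGTTAGCCTGTC) matches the top strand at positions 5–18; it acts as a forward primer.
Primer 2's reverse complement is GCATCGCAA, matching the top strand at positions 45–53; it acts as a reverse primer.
The 3' ends face each other across positions 5–53, giving a 49 bp product.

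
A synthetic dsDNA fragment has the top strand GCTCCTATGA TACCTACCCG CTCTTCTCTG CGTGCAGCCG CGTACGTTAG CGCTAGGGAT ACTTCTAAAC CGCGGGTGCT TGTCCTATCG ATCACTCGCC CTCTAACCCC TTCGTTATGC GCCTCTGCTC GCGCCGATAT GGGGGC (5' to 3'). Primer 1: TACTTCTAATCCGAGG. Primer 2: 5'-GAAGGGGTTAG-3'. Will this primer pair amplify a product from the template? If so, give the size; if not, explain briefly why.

No product — primer 1 has no binding site in the template.

Primer 1 (TACTTCTAATCCGAGG) does not match the top strand, and its reverse complement CCTCGGATTAGAAGTA does not match either.
With no annealing site for primer 1, no amplification occurs.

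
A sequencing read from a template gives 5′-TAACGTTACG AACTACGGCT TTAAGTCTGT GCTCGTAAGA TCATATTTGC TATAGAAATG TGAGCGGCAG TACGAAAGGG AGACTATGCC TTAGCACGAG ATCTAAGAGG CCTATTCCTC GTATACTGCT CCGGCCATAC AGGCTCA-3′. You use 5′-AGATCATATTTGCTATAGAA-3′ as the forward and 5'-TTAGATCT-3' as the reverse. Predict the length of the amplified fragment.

69 bp

Scanning the template, AGATCATATTTGCTATAGAA occurs at positions 38–57; this primer anneals to the bottom strand there with its 3' end pointing downstream.
Taking the reverse complement of TTAGATCT gives AGATCTAA, found at positions 99–106 on the template; the primer anneals here to the top strand with its 3' end pointing upstream.
The product runs from position 38 to position 106, so its length is 106 − 38 + 1 = 69 bp.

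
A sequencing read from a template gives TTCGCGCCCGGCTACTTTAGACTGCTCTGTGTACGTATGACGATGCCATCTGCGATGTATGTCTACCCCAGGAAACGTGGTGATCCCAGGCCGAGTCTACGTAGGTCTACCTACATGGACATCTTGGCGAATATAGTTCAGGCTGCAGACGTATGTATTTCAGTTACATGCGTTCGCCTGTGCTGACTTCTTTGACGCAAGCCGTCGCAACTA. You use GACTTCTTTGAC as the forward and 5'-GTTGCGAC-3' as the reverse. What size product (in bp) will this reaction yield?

The forward primer matches the template at positions 185–196.
The reverse primer's reverse complement is GTCGCAAC, which matches the template at positions 204–211.
Amplicon spans positions 185–211: 27 bp.

27 bp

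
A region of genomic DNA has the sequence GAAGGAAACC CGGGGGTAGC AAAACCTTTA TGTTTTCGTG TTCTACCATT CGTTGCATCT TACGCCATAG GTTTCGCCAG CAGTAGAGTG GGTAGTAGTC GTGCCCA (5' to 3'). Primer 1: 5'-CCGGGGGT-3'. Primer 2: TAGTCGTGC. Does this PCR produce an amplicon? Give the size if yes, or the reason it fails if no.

No product — both primers anneal to the same strand and extend in the same direction.

Primer 1 (CCGGGGGT) matches the top strand at positions 10–17 (3' end points downstream).
Primer 2 (TAGTCGTGC) also matches the top strand directly, at positions 96–104 — its reverse complement GCACGACTA is not present.
Both primers anneal to the bottom strand with 3' ends pointing the same way, so neither can prime synthesis back toward the other.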